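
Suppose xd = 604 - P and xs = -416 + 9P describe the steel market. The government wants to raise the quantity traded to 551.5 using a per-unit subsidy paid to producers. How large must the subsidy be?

At x = 551.5, invert demand for the buyer price: Pb = (604 − 551.5)/1 = 52.5; invert supply for the seller price: Ps = (551.5 − (-416))/9 = 107.5.
The subsidy must fill the gap: s = Ps − Pb = 107.5 − 52.5 = 55.

Required subsidy s = 55 per unit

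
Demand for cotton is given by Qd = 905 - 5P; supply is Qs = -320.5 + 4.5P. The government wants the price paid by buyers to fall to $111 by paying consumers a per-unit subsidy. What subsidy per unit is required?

Required subsidy s = $38 per unit

At a buyer price of 111, quantity demanded is 905 − 5·111 = 350.
Sellers supply 350 only when they receive Ps with -320.5 + 4.5·Ps = 350, i.e. Ps = 149.
s = Ps − Pb = 149 − 111 = 38.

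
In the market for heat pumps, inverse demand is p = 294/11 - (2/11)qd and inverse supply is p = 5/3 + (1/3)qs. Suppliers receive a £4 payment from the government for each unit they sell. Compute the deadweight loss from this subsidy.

Deadweight loss = 264/17

Pre-subsidy: 294/11 - (2/11)q = 5/3 + (1/3)q gives q* = 827/17 and p* = 304/17.
With the subsidy, sellers receive ps = pb + 4 for each unit, where pb is the price buyers pay.
On the curves, pb = 294/11 - (2/11)q and ps = 5/3 + (1/3)q; the wedge ps − pb = 4 gives 5/3 + (1/3)q − (294/11 - (2/11)q) = 4, so q' = 959/17.
Then pb = 294/11 − (2/11)·(959/17) = 280/17 and ps = 5/3 + (1/3)·(959/17) = 348/17.
The subsidy expands output by 959/17 − 827/17 = 132/17 past the efficient level; on those units the gap between marginal cost and willingness to pay runs from 0 up to 4.
DWL = ½ × 4 × 132/17 = 264/17.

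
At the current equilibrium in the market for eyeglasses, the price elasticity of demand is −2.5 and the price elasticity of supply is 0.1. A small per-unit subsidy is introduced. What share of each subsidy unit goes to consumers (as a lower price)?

For a small subsidy around the equilibrium, the benefit split depends on the relative slopes, which at a point are proportional to the elasticities.
Buyer share = εs/(εs + |εd|) = 0.1/(0.1 + 2.5) = 1/26; seller share = |εd|/(εs + |εd|) = 25/26.

Consumer share = 1/26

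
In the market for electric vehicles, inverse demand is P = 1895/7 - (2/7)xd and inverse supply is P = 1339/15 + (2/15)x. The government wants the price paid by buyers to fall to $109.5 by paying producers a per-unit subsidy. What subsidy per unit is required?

At a buyer price of 109.5, quantity demanded is 947.5 − 3.5·109.5 = 564.25.
Sellers supply 564.25 only when they receive Ps = 1339/15 + (2/15)·564.25 = 164.5.
s = Ps − Pb = 164.5 − 109.5 = 55.

Required subsidy s = $55 per unit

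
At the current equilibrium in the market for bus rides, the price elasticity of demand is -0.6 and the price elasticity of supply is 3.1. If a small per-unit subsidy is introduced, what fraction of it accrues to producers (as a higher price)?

For a small subsidy around the equilibrium, the benefit split depends on the relative slopes, which at a point are proportional to the elasticities.
Buyer share = εs/(εs + |εd|) = 3.1/(3.1 + 0.6) = 31/37; seller share = |εd|/(εs + |εd|) = 6/37.
So producers capture 6/37 of the subsidy.

Producer share = 6/37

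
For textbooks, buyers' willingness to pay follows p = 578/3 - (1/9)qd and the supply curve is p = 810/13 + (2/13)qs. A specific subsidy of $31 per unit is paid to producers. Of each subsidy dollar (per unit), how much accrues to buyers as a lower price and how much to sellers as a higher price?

Pre-subsidy: 578/3 - (1/9)q = 810/13 + (2/13)q gives q* = 492 and p* = 138.
With the subsidy, sellers receive ps = pb + 31 for each unit, where pb is the price buyers pay.
On the curves, pb = 578/3 - (1/9)q and ps = 810/13 + (2/13)q; the wedge ps − pb = 31 gives 810/13 + (2/13)q − (578/3 - (1/9)q) = 31, so q' = 609.
Then pb = 578/3 − (1/9)·609 = 125 and ps = 810/13 + (2/13)·609 = 156.
Buyers' price falls by p* − pb = 138 − 125 = 13; sellers' price rises by ps − p* = 156 − 138 = 18.

Buyers gain $13 per unit; sellers gain $18 per unit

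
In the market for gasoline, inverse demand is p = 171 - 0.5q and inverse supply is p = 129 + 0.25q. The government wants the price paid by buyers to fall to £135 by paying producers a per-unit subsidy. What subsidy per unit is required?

Required subsidy s = £12 per unit

At a buyer price of 135, quantity demanded is 342 − 2·135 = 72.
Sellers supply 72 only when they receive ps = 129 + 0.25·72 = 147.
s = ps − pb = 147 − 135 = 12.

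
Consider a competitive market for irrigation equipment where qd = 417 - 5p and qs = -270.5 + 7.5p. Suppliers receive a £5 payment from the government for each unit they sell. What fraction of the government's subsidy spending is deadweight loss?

DWL / government spending = 15/314

Pre-subsidy: 417 - 5p = -270.5 + 7.5p gives p* = 55, q* = 142.
With the subsidy, sellers receive ps = pb + 5 for each unit, where pb is the price buyers pay.
Supply in terms of pb becomes qs = -270.5 + 7.5(pb + 5) = -233 + 7.5pb. Setting this equal to demand: 417 - 5pb = -233 + 7.5pb, so pb = 52.
Sellers receive ps = 52 + 5 = 57; q' = 417 − 5·52 = 157.
ΔCS = ½(142 + 157)(55 − 52) = 448.5; ΔPS = ½(142 + 157)(57 − 55) = 299.
Government spending = 5 × 157 = 785.
DWL = ½ × 5 × (157 − 142) = 37.5; fraction = 37.5 / 785 = 15/314.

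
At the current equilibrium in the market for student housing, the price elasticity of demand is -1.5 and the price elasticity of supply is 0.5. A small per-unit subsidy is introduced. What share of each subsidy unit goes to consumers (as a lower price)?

For a small subsidy around the equilibrium, the benefit split depends on the relative slopes, which at a point are proportional to the elasticities.
Buyer share = εs/(εs + |εd|) = 0.5/(0.5 + 1.5) = 0.25; seller share = |εd|/(εs + |εd|) = 0.75.

Consumer share = 0.25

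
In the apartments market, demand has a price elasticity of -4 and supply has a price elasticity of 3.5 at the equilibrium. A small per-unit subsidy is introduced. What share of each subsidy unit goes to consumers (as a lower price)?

Consumer share = 7/15

For a small subsidy around the equilibrium, the benefit split depends on the relative slopes, which at a point are proportional to the elasticities.
Buyer share = εs/(εs + |εd|) = 3.5/(3.5 + 4) = 7/15; seller share = |εd|/(εs + |εd|) = 8/15.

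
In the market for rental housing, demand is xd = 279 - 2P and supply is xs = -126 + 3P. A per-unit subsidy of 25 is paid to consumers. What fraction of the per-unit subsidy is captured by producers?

Pre-subsidy: 279 - 2P = -126 + 3P gives P* = 81, x* = 117.
With the rebate, buyers effectively pay Pb = Ps − 25, where Ps is the price sellers receive.
Demand in terms of Ps becomes xd = 279 − 2(Ps − 25) = 329 - 2Ps. Setting this equal to supply: 329 - 2Ps = -126 + 3Ps, so Ps = 91.
Buyers pay Pb = 91 − 25 = 66; x' = -126 + 3·91 = 147.
Buyers' price falls by P* − Pb = 81 − 66 = 15; sellers' price rises by Ps − P* = 91 − 81 = 10.
So producers capture 10/25 = 0.4 of each unit of subsidy.

Producer share = 0.4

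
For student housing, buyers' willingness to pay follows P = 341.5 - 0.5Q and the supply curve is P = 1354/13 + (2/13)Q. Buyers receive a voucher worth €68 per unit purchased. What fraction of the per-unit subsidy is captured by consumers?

Pre-subsidy: 341.5 - 0.5Q = 1354/13 + (2/13)Q gives Q* = 363 and P* = 160.
With the rebate, buyers effectively pay Pb = Ps − 68, where Ps is the price sellers receive.
On the curves, Pb = 341.5 - 0.5Q and Ps = 1354/13 + (2/13)Q; the wedge Ps − Pb = 68 gives 1354/13 + (2/13)Q − (341.5 - 0.5Q) = 68, so Q' = 467.
Then Pb = 341.5 − 0.5·467 = 108 and Ps = 1354/13 + (2/13)·467 = 176.
Buyers' price falls by P* − Pb = 160 − 108 = 52; sellers' price rises by Ps − P* = 176 − 160 = 16.
So consumers capture 52/68 = 13/17 of each unit of subsidy.

Consumer share = 13/17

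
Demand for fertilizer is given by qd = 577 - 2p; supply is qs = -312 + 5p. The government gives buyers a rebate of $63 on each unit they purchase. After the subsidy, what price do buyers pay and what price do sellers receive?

Buyers pay $82; sellers receive $145

Pre-subsidy: 577 - 2p = -312 + 5p gives p* = 127, q* = 323.
With the rebate, buyers effectively pay pb = ps − 63, where ps is the price sellers receive.
Demand in terms of ps becomes qd = 577 − 2(ps − 63) = 703 - 2ps. Setting this equal to supply: 703 - 2ps = -312 + 5ps, so ps = 145.
Buyers pay pb = 145 − 63 = 82; q' = -312 + 5·145 = 413.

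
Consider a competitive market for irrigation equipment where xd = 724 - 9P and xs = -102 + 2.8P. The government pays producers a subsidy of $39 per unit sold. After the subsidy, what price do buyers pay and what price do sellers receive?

Buyers pay 3584/59; sellers receive 5885/59

Pre-subsidy: 724 - 9P = -102 + 2.8P gives P* = 70, x* = 94.
With the subsidy, sellers receive Ps = Pb + 39 for each unit, where Pb is the price buyers pay.
Supply in terms of Pb becomes xs = -102 + 2.8(Pb + 39) = 7.2 + 2.8Pb. Setting this equal to demand: 724 - 9Pb = 7.2 + 2.8Pb, so Pb = 3584/59.
Sellers receive Ps = 3584/59 + 39 = 5885/59; x' = 724 − 9·(3584/59) = 10460/59.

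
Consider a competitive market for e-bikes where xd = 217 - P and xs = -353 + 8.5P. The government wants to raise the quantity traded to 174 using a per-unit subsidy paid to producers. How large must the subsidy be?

Required subsidy s = 19 per unit

At x = 174, invert demand for the buyer price: Pb = (217 − 174)/1 = 43; invert supply for the seller price: Ps = (174 − (-353))/8.5 = 62.
The subsidy must fill the gap: s = Ps − Pb = 62 − 43 = 19.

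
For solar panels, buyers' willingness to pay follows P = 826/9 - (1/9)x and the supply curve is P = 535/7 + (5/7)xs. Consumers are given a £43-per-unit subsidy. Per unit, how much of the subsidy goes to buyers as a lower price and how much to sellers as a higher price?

Buyers gain 301/52 per unit; sellers gain 1935/52 per unit

Pre-subsidy: 826/9 - (1/9)x = 535/7 + (5/7)x gives x* = 967/52 and P* = 4665/52.
With the rebate, buyers effectively pay Pb = Ps − 43, where Ps is the price sellers receive.
On the curves, Pb = 826/9 - (1/9)x and Ps = 535/7 + (5/7)x; the wedge Ps − Pb = 43 gives 535/7 + (5/7)x − (826/9 - (1/9)x) = 43, so x' = 919/13.
Then Pb = 826/9 − (1/9)·(919/13) = 1091/13 and Ps = 535/7 + (5/7)·(919/13) = 1650/13.
Buyers' price falls by P* − Pb = 4665/52 − 1091/13 = 301/52; sellers' price rises by Ps − P* = 1650/13 − 4665/52 = 1935/52.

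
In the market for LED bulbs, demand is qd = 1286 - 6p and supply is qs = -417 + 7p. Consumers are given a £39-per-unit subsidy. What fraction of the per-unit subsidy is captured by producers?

Producer share = 6/13

Pre-subsidy: 1286 - 6p = -417 + 7p gives p* = 131, q* = 500.
With the rebate, buyers effectively pay pb = ps − 39, where ps is the price sellers receive.
Demand in terms of ps becomes qd = 1286 − 6(ps − 39) = 1520 - 6ps. Setting this equal to supply: 1520 - 6ps = -417 + 7ps, so ps = 149.
Buyers pay pb = 149 − 39 = 110; q' = -417 + 7·149 = 626.
Buyers' price falls by p* − pb = 131 − 110 = 21; sellers' price rises by ps − p* = 149 − 131 = 18.
So producers capture 18/39 = 6/13 of each unit of subsidy.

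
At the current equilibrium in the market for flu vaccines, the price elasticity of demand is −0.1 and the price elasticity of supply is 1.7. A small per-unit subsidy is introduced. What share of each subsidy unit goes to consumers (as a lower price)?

Consumer share = 17/18

For a small subsidy around the equilibrium, the benefit split depends on the relative slopes, which at a point are proportional to the elasticities.
Buyer share = εs/(εs + |εd|) = 1.7/(1.7 + 0.1) = 17/18; seller share = |εd|/(εs + |εd|) = 1/18.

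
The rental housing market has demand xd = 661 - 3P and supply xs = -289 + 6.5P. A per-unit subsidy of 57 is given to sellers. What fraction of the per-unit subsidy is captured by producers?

Producer share = 6/19

Pre-subsidy: 661 - 3P = -289 + 6.5P gives P* = 100, x* = 361.
With the subsidy, sellers receive Ps = Pb + 57 for each unit, where Pb is the price buyers pay.
Supply in terms of Pb becomes xs = -289 + 6.5(Pb + 57) = 81.5 + 6.5Pb. Setting this equal to demand: 661 - 3Pb = 81.5 + 6.5Pb, so Pb = 61.
Sellers receive Ps = 61 + 57 = 118; x' = 661 − 3·61 = 478.
Buyers' price falls by P* − Pb = 100 − 61 = 39; sellers' price rises by Ps − P* = 118 − 100 = 18.
So producers capture 18/57 = 6/19 of each unit of subsidy.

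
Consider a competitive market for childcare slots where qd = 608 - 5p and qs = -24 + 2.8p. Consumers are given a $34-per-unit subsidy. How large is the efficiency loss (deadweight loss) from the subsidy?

Pre-subsidy: 608 - 5p = -24 + 2.8p gives p* = 3160/39, q* = 7912/39.
With the rebate, buyers effectively pay pb = ps − 34, where ps is the price sellers receive.
Demand in terms of ps becomes qd = 608 − 5(ps − 34) = 778 - 5ps. Setting this equal to supply: 778 - 5ps = -24 + 2.8ps, so ps = 4010/39.
Buyers pay pb = 4010/39 − 34 = 2684/39; q' = -24 + 2.8·(4010/39) = 10292/39.
The subsidy expands output by 10292/39 − 7912/39 = 2380/39 past the efficient level; on those units the gap between marginal cost and willingness to pay runs from 0 up to 34.
DWL = ½ × 34 × 2380/39 = 40460/39.

Deadweight loss = 40460/39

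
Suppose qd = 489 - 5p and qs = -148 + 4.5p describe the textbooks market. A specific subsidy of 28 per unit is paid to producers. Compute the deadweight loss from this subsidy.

Deadweight loss = 17640/19

Pre-subsidy: 489 - 5p = -148 + 4.5p gives p* = 1274/19, q* = 2921/19.
With the subsidy, sellers receive ps = pb + 28 for each unit, where pb is the price buyers pay.
Supply in terms of pb becomes qs = -148 + 4.5(pb + 28) = -22 + 4.5pb. Setting this equal to demand: 489 - 5pb = -22 + 4.5pb, so pb = 1022/19.
Sellers receive ps = 1022/19 + 28 = 1554/19; q' = 489 − 5·(1022/19) = 4181/19.
The subsidy expands output by 4181/19 − 2921/19 = 1260/19 past the efficient level; on those units the gap between marginal cost and willingness to pay runs from 0 up to 28.
DWL = ½ × 28 × 1260/19 = 17640/19.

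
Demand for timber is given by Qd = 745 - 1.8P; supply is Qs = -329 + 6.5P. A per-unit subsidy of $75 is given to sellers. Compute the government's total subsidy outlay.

Government cost = 3845850/83

Pre-subsidy: 745 - 1.8P = -329 + 6.5P gives P* = 10740/83, Q* = 42503/83.
With the subsidy, sellers receive Ps = Pb + 75 for each unit, where Pb is the price buyers pay.
Supply in terms of Pb becomes Qs = -329 + 6.5(Pb + 75) = 158.5 + 6.5Pb. Setting this equal to demand: 745 - 1.8Pb = 158.5 + 6.5Pb, so Pb = 5865/83.
Sellers receive Ps = 5865/83 + 75 = 12090/83; Q' = 745 − 1.8·(5865/83) = 51278/83.
Government outlay = subsidy × quantity = 75 × 51278/83 = 3845850/83.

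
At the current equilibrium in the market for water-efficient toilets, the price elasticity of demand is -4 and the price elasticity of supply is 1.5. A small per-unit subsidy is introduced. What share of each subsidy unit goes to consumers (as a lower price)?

Consumer share = 3/11

For a small subsidy around the equilibrium, the benefit split depends on the relative slopes, which at a point are proportional to the elasticities.
Buyer share = εs/(εs + |εd|) = 1.5/(1.5 + 4) = 3/11; seller share = |εd|/(εs + |εd|) = 8/11.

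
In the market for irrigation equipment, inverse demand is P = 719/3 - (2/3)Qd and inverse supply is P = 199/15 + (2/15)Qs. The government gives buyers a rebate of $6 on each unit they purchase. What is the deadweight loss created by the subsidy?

Deadweight loss = $22.5

Pre-subsidy: 719/3 - (2/3)Q = 199/15 + (2/15)Q gives Q* = 283 and P* = 51.
With the rebate, buyers effectively pay Pb = Ps − 6, where Ps is the price sellers receive.
On the curves, Pb = 719/3 - (2/3)Q and Ps = 199/15 + (2/15)Q; the wedge Ps − Pb = 6 gives 199/15 + (2/15)Q − (719/3 - (2/3)Q) = 6, so Q' = 290.5.
Then Pb = 719/3 − (2/3)·290.5 = 46 and Ps = 199/15 + (2/15)·290.5 = 52.
The subsidy expands output by 290.5 − 283 = 7.5 past the efficient level; on those units the gap between marginal cost and willingness to pay runs from 0 up to 6.
DWL = ½ × 6 × 7.5 = 22.5.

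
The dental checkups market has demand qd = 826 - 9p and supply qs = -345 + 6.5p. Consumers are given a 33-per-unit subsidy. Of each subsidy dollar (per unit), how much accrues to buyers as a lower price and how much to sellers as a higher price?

Pre-subsidy: 826 - 9p = -345 + 6.5p gives p* = 2342/31, q* = 4528/31.
With the rebate, buyers effectively pay pb = ps − 33, where ps is the price sellers receive.
Demand in terms of ps becomes qd = 826 − 9(ps − 33) = 1123 - 9ps. Setting this equal to supply: 1123 - 9ps = -345 + 6.5ps, so ps = 2936/31.
Buyers pay pb = 2936/31 − 33 = 1913/31; q' = -345 + 6.5·(2936/31) = 8389/31.
Buyers' price falls by p* − pb = 2342/31 − 1913/31 = 429/31; sellers' price rises by ps − p* = 2936/31 − 2342/31 = 594/31.

Buyers gain 429/31 per unit; sellers gain 594/31 per unit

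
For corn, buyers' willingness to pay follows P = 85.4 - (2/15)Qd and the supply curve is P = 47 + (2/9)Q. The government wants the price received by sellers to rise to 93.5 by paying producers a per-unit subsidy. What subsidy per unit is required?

At a seller price of 93.5, quantity supplied is -211.5 + 4.5·93.5 = 209.25.
Buyers absorb 209.25 only when they pay Pb = 85.4 − (2/15)·209.25 = 57.5.
s = Ps − Pb = 93.5 − 57.5 = 36.

Required subsidy s = 36 per unit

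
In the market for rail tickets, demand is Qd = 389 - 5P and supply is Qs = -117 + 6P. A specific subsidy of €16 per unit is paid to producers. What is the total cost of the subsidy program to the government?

Government cost = 35664/11

Pre-subsidy: 389 - 5P = -117 + 6P gives P* = 46, Q* = 159.
With the subsidy, sellers receive Ps = Pb + 16 for each unit, where Pb is the price buyers pay.
Supply in terms of Pb becomes Qs = -117 + 6(Pb + 16) = -21 + 6Pb. Setting this equal to demand: 389 - 5Pb = -21 + 6Pb, so Pb = 410/11.
Sellers receive Ps = 410/11 + 16 = 586/11; Q' = 389 − 5·(410/11) = 2229/11.
Government outlay = subsidy × quantity = 16 × 2229/11 = 35664/11.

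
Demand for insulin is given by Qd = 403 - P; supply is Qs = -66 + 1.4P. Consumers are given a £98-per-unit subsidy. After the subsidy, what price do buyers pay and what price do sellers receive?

Pre-subsidy: 403 - P = -66 + 1.4P gives P* = 2345/12, Q* = 2491/12.
With the rebate, buyers effectively pay Pb = Ps − 98, where Ps is the price sellers receive.
Demand in terms of Ps becomes Qd = 403 − 1(Ps − 98) = 501 - Ps. Setting this equal to supply: 501 - Ps = -66 + 1.4Ps, so Ps = 236.25.
Buyers pay Pb = 236.25 − 98 = 138.25; Q' = -66 + 1.4·236.25 = 264.75.

Buyers pay £138.25; sellers receive £236.25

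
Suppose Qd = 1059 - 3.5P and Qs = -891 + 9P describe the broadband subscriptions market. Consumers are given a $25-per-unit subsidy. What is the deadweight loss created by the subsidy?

Deadweight loss = $787.5

Pre-subsidy: 1059 - 3.5P = -891 + 9P gives P* = 156, Q* = 513.
With the rebate, buyers effectively pay Pb = Ps − 25, where Ps is the price sellers receive.
Demand in terms of Ps becomes Qd = 1059 − 3.5(Ps − 25) = 1146.5 - 3.5Ps. Setting this equal to supply: 1146.5 - 3.5Ps = -891 + 9Ps, so Ps = 163.
Buyers pay Pb = 163 − 25 = 138; Q' = -891 + 9·163 = 576.
The subsidy expands output by 576 − 513 = 63 past the efficient level; on those units the gap between marginal cost and willingness to pay runs from 0 up to 25.
DWL = ½ × 25 × 63 = 787.5.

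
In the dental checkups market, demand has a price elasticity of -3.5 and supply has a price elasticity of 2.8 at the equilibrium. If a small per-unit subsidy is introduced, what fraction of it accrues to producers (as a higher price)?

For a small subsidy around the equilibrium, the benefit split depends on the relative slopes, which at a point are proportional to the elasticities.
Buyer share = εs/(εs + |εd|) = 2.8/(2.8 + 3.5) = 4/9; seller share = |εd|/(εs + |εd|) = 5/9.
So producers capture 5/9 of the subsidy.

Producer share = 5/9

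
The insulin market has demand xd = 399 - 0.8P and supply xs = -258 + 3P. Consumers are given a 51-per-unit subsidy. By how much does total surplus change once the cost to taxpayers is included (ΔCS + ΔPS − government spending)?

Pre-subsidy: 399 - 0.8P = -258 + 3P gives P* = 3285/19, x* = 4953/19.
With the rebate, buyers effectively pay Pb = Ps − 51, where Ps is the price sellers receive.
Demand in terms of Ps becomes xd = 399 − 0.8(Ps − 51) = 439.8 - 0.8Ps. Setting this equal to supply: 439.8 - 0.8Ps = -258 + 3Ps, so Ps = 3489/19.
Buyers pay Pb = 3489/19 − 51 = 2520/19; x' = -258 + 3·(3489/19) = 5565/19.
ΔCS = ½(4953/19 + 5565/19)(3285/19 − 2520/19) = 4023135/361; ΔPS = ½(4953/19 + 5565/19)(3489/19 − 3285/19) = 1072836/361.
Government spending = 51 × 5565/19 = 283815/19.
Net change = 4023135/361 + 1072836/361 − 283815/19 = -15606/19. The loss equals the DWL triangle ½·51·612/19.

Net change in total surplus = -15606/19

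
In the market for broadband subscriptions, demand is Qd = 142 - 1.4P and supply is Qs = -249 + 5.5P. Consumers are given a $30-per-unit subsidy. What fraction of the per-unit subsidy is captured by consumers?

Consumer share = 55/69

Pre-subsidy: 142 - 1.4P = -249 + 5.5P gives P* = 170/3, Q* = 188/3.
With the rebate, buyers effectively pay Pb = Ps − 30, where Ps is the price sellers receive.
Demand in terms of Ps becomes Qd = 142 − 1.4(Ps − 30) = 184 - 1.4Ps. Setting this equal to supply: 184 - 1.4Ps = -249 + 5.5Ps, so Ps = 4330/69.
Buyers pay Pb = 4330/69 − 30 = 2260/69; Q' = -249 + 5.5·(4330/69) = 6634/69.
Buyers' price falls by P* − Pb = 170/3 − 2260/69 = 550/23; sellers' price rises by Ps − P* = 4330/69 − 170/3 = 140/23.
So consumers capture (550/23)/30 = 55/69 of each unit of subsidy.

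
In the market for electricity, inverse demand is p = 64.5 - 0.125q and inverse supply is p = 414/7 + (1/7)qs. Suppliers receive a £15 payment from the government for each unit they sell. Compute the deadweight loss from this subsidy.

Deadweight loss = £420

Pre-subsidy: 64.5 - 0.125q = 414/7 + (1/7)q gives q* = 20 and p* = 62.
With the subsidy, sellers receive ps = pb + 15 for each unit, where pb is the price buyers pay.
On the curves, pb = 64.5 - 0.125q and ps = 414/7 + (1/7)q; the wedge ps − pb = 15 gives 414/7 + (1/7)q − (64.5 - 0.125q) = 15, so q' = 76.
Then pb = 64.5 − 0.125·76 = 55 and ps = 414/7 + (1/7)·76 = 70.
The subsidy expands output by 76 − 20 = 56 past the efficient level; on those units the gap between marginal cost and willingness to pay runs from 0 up to 15.
DWL = ½ × 15 × 56 = 420.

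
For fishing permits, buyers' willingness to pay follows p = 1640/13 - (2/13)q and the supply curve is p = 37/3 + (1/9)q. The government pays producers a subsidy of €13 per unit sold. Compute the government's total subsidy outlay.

Pre-subsidy: 1640/13 - (2/13)q = 37/3 + (1/9)q gives q* = 13317/31 and p* = 1862/31.
With the subsidy, sellers receive ps = pb + 13 for each unit, where pb is the price buyers pay.
On the curves, pb = 1640/13 - (2/13)q and ps = 37/3 + (1/9)q; the wedge ps − pb = 13 gives 37/3 + (1/9)q − (1640/13 - (2/13)q) = 13, so q' = 14838/31.
Then pb = 1640/13 − (2/13)·(14838/31) = 1628/31 and ps = 37/3 + (1/9)·(14838/31) = 2031/31.
Government outlay = subsidy × quantity = 13 × 14838/31 = 192894/31.

Government cost = 192894/31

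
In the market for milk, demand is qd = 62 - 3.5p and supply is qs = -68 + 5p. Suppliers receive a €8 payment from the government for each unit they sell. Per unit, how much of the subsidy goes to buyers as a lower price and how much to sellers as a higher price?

Pre-subsidy: 62 - 3.5p = -68 + 5p gives p* = 260/17, q* = 144/17.
With the subsidy, sellers receive ps = pb + 8 for each unit, where pb is the price buyers pay.
Supply in terms of pb becomes qs = -68 + 5(pb + 8) = -28 + 5pb. Setting this equal to demand: 62 - 3.5pb = -28 + 5pb, so pb = 180/17.
Sellers receive ps = 180/17 + 8 = 316/17; q' = 62 − 3.5·(180/17) = 424/17.
Buyers' price falls by p* − pb = 260/17 − 180/17 = 80/17; sellers' price rises by ps − p* = 316/17 − 260/17 = 56/17.

Buyers gain 80/17 per unit; sellers gain 56/17 per unit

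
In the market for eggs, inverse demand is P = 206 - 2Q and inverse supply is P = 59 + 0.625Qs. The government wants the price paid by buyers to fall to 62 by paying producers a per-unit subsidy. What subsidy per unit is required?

Required subsidy s = 42 per unit

At a buyer price of 62, quantity demanded is 103 − 0.5·62 = 72.
Sellers supply 72 only when they receive Ps = 59 + 0.625·72 = 104.
s = Ps − Pb = 104 − 62 = 42.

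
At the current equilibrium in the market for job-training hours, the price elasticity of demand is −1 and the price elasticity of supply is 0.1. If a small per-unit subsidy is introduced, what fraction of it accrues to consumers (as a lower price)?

For a small subsidy around the equilibrium, the benefit split depends on the relative slopes, which at a point are proportional to the elasticities.
Buyer share = εs/(εs + |εd|) = 0.1/(0.1 + 1) = 1/11; seller share = |εd|/(εs + |εd|) = 10/11.

Consumer share = 1/11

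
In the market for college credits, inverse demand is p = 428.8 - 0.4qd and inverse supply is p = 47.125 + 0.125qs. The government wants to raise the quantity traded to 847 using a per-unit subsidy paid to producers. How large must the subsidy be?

Required subsidy s = 63 per unit

At q = 847, from the demand curve buyers pay pb = 428.8 − 0.4·847 = 90; from the supply curve sellers need ps = 47.125 + 0.125·847 = 153.
The subsidy must fill the gap: s = ps − pb = 153 − 90 = 63.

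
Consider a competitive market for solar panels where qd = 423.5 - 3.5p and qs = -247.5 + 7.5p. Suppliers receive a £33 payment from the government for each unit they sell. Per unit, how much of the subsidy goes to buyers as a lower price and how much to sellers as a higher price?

Pre-subsidy: 423.5 - 3.5p = -247.5 + 7.5p gives p* = 61, q* = 210.
With the subsidy, sellers receive ps = pb + 33 for each unit, where pb is the price buyers pay.
Supply in terms of pb becomes qs = -247.5 + 7.5(pb + 33) = 0 + 7.5pb. Setting this equal to demand: 423.5 - 3.5pb = 0 + 7.5pb, so pb = 38.5.
Sellers receive ps = 38.5 + 33 = 71.5; q' = 423.5 − 3.5·38.5 = 288.75.
Buyers' price falls by p* − pb = 61 − 38.5 = 22.5; sellers' price rises by ps − p* = 71.5 − 61 = 10.5.

Buyers gain £22.5 per unit; sellers gain £10.5 per unit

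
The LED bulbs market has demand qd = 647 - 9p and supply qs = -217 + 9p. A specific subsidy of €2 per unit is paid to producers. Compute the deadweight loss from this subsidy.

Pre-subsidy: 647 - 9p = -217 + 9p gives p* = 48, q* = 215.
With the subsidy, sellers receive ps = pb + 2 for each unit, where pb is the price buyers pay.
Supply in terms of pb becomes qs = -217 + 9(pb + 2) = -199 + 9pb. Setting this equal to demand: 647 - 9pb = -199 + 9pb, so pb = 47.
Sellers receive ps = 47 + 2 = 49; q' = 647 − 9·47 = 224.
The subsidy expands output by 224 − 215 = 9 past the efficient level; on those units the gap between marginal cost and willingness to pay runs from 0 up to 2.
DWL = ½ × 2 × 9 = 9.

Deadweight loss = €9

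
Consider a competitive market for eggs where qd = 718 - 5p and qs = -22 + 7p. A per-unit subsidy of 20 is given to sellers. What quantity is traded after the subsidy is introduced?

Pre-subsidy: 718 - 5p = -22 + 7p gives p* = 185/3, q* = 1229/3.
With the subsidy, sellers receive ps = pb + 20 for each unit, where pb is the price buyers pay.
Supply in terms of pb becomes qs = -22 + 7(pb + 20) = 118 + 7pb. Setting this equal to demand: 718 - 5pb = 118 + 7pb, so pb = 50.
Sellers receive ps = 50 + 20 = 70; q' = 718 − 5·50 = 468.

q' = 468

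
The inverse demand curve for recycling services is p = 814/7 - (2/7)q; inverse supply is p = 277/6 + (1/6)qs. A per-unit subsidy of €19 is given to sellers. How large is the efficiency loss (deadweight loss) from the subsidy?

Deadweight loss = €399

Pre-subsidy: 814/7 - (2/7)q = 277/6 + (1/6)q gives q* = 155 and p* = 72.
With the subsidy, sellers receive ps = pb + 19 for each unit, where pb is the price buyers pay.
On the curves, pb = 814/7 - (2/7)q and ps = 277/6 + (1/6)q; the wedge ps − pb = 19 gives 277/6 + (1/6)q − (814/7 - (2/7)q) = 19, so q' = 197.
Then pb = 814/7 − (2/7)·197 = 60 and ps = 277/6 + (1/6)·197 = 79.
The subsidy expands output by 197 − 155 = 42 past the efficient level; on those units the gap between marginal cost and willingness to pay runs from 0 up to 19.
DWL = ½ × 19 × 42 = 399.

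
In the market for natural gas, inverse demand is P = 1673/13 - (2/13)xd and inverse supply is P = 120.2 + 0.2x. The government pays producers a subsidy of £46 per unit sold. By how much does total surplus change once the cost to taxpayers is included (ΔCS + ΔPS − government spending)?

Net change in total surplus = -£2990

Pre-subsidy: 1673/13 - (2/13)x = 120.2 + 0.2x gives x* = 24 and P* = 125.
With the subsidy, sellers receive Ps = Pb + 46 for each unit, where Pb is the price buyers pay.
On the curves, Pb = 1673/13 - (2/13)x and Ps = 120.2 + 0.2x; the wedge Ps − Pb = 46 gives 120.2 + 0.2x − (1673/13 - (2/13)x) = 46, so x' = 154.
Then Pb = 1673/13 − (2/13)·154 = 105 and Ps = 120.2 + 0.2·154 = 151.
ΔCS = ½(24 + 154)(125 − 105) = 1780; ΔPS = ½(24 + 154)(151 − 125) = 2314.
Government spending = 46 × 154 = 7084.
Net change = 1780 + 2314 − 7084 = -2990. The loss equals the DWL triangle ½·46·130.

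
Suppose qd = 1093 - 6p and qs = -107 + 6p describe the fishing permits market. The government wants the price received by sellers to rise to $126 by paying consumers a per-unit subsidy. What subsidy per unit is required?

Required subsidy s = $52 per unit

At a seller price of 126, quantity supplied is -107 + 6·126 = 649.
Buyers absorb 649 only when they pay pb with 1093 − 6·pb = 649, i.e. pb = 74.
s = ps − pb = 126 − 74 = 52.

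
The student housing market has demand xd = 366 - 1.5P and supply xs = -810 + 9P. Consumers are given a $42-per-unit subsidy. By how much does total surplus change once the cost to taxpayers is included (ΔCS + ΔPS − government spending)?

Pre-subsidy: 366 - 1.5P = -810 + 9P gives P* = 112, x* = 198.
With the rebate, buyers effectively pay Pb = Ps − 42, where Ps is the price sellers receive.
Demand in terms of Ps becomes xd = 366 − 1.5(Ps − 42) = 429 - 1.5Ps. Setting this equal to supply: 429 - 1.5Ps = -810 + 9Ps, so Ps = 118.
Buyers pay Pb = 118 − 42 = 76; x' = -810 + 9·118 = 252.
ΔCS = ½(198 + 252)(112 − 76) = 8100; ΔPS = ½(198 + 252)(118 − 112) = 1350.
Government spending = 42 × 252 = 10584.
Net change = 8100 + 1350 − 10584 = -1134. The loss equals the DWL triangle ½·42·54.

Net change in total surplus = -$1134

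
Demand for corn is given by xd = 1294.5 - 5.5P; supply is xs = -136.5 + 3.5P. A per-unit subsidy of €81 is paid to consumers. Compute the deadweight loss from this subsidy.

Deadweight loss = €7016.625

Pre-subsidy: 1294.5 - 5.5P = -136.5 + 3.5P gives P* = 159, x* = 420.
With the rebate, buyers effectively pay Pb = Ps − 81, where Ps is the price sellers receive.
Demand in terms of Ps becomes xd = 1294.5 − 5.5(Ps − 81) = 1740 - 5.5Ps. Setting this equal to supply: 1740 - 5.5Ps = -136.5 + 3.5Ps, so Ps = 208.5.
Buyers pay Pb = 208.5 − 81 = 127.5; x' = -136.5 + 3.5·208.5 = 593.25.
The subsidy expands output by 593.25 − 420 = 173.25 past the efficient level; on those units the gap between marginal cost and willingness to pay runs from 0 up to 81.
DWL = ½ × 81 × 173.25 = 7016.625.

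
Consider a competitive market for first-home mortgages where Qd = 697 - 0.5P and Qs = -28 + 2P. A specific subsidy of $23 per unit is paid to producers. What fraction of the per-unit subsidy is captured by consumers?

Consumer share = 0.8

Pre-subsidy: 697 - 0.5P = -28 + 2P gives P* = 290, Q* = 552.
With the subsidy, sellers receive Ps = Pb + 23 for each unit, where Pb is the price buyers pay.
Supply in terms of Pb becomes Qs = -28 + 2(Pb + 23) = 18 + 2Pb. Setting this equal to demand: 697 - 0.5Pb = 18 + 2Pb, so Pb = 271.6.
Sellers receive Ps = 271.6 + 23 = 294.6; Q' = 697 − 0.5·271.6 = 561.2.
Buyers' price falls by P* − Pb = 290 − 271.6 = 18.4; sellers' price rises by Ps − P* = 294.6 − 290 = 4.6.
So consumers capture 18.4/23 = 0.8 of each unit of subsidy.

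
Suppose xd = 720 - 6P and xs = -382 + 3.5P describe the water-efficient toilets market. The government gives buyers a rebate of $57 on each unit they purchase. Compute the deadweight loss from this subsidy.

Pre-subsidy: 720 - 6P = -382 + 3.5P gives P* = 116, x* = 24.
With the rebate, buyers effectively pay Pb = Ps − 57, where Ps is the price sellers receive.
Demand in terms of Ps becomes xd = 720 − 6(Ps − 57) = 1062 - 6Ps. Setting this equal to supply: 1062 - 6Ps = -382 + 3.5Ps, so Ps = 152.
Buyers pay Pb = 152 − 57 = 95; x' = -382 + 3.5·152 = 150.
The subsidy expands output by 150 − 24 = 126 past the efficient level; on those units the gap between marginal cost and willingness to pay runs from 0 up to 57.
DWL = ½ × 57 × 126 = 3591.

Deadweight loss = $3591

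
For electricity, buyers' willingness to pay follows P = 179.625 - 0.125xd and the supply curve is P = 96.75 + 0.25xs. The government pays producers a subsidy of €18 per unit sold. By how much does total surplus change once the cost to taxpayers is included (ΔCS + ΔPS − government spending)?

Pre-subsidy: 179.625 - 0.125x = 96.75 + 0.25x gives x* = 221 and P* = 152.
With the subsidy, sellers receive Ps = Pb + 18 for each unit, where Pb is the price buyers pay.
On the curves, Pb = 179.625 - 0.125x and Ps = 96.75 + 0.25x; the wedge Ps − Pb = 18 gives 96.75 + 0.25x − (179.625 - 0.125x) = 18, so x' = 269.
Then Pb = 179.625 − 0.125·269 = 146 and Ps = 96.75 + 0.25·269 = 164.
ΔCS = ½(221 + 269)(152 − 146) = 1470; ΔPS = ½(221 + 269)(164 − 152) = 2940.
Government spending = 18 × 269 = 4842.
Net change = 1470 + 2940 − 4842 = -432. The loss equals the DWL triangle ½·18·48.

Net change in total surplus = -€432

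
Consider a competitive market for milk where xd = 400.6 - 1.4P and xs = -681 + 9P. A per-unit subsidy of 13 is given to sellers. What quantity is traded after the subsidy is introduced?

x' = 270.75

Pre-subsidy: 400.6 - 1.4P = -681 + 9P gives P* = 104, x* = 255.
With the subsidy, sellers receive Ps = Pb + 13 for each unit, where Pb is the price buyers pay.
Supply in terms of Pb becomes xs = -681 + 9(Pb + 13) = -564 + 9Pb. Setting this equal to demand: 400.6 - 1.4Pb = -564 + 9Pb, so Pb = 92.75.
Sellers receive Ps = 92.75 + 13 = 105.75; x' = 400.6 − 1.4·92.75 = 270.75.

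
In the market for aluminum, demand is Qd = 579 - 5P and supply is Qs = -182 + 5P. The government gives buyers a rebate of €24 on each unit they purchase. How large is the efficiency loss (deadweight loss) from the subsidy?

Deadweight loss = €720

Pre-subsidy: 579 - 5P = -182 + 5P gives P* = 76.1, Q* = 198.5.
With the rebate, buyers effectively pay Pb = Ps − 24, where Ps is the price sellers receive.
Demand in terms of Ps becomes Qd = 579 − 5(Ps − 24) = 699 - 5Ps. Setting this equal to supply: 699 - 5Ps = -182 + 5Ps, so Ps = 88.1.
Buyers pay Pb = 88.1 − 24 = 64.1; Q' = -182 + 5·88.1 = 258.5.
The subsidy expands output by 258.5 − 198.5 = 60 past the efficient level; on those units the gap between marginal cost and willingness to pay runs from 0 up to 24.
DWL = ½ × 24 × 60 = 720.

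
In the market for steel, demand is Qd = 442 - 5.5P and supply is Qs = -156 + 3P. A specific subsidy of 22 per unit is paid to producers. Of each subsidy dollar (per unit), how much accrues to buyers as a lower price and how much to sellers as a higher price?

Pre-subsidy: 442 - 5.5P = -156 + 3P gives P* = 1196/17, Q* = 936/17.
With the subsidy, sellers receive Ps = Pb + 22 for each unit, where Pb is the price buyers pay.
Supply in terms of Pb becomes Qs = -156 + 3(Pb + 22) = -90 + 3Pb. Setting this equal to demand: 442 - 5.5Pb = -90 + 3Pb, so Pb = 1064/17.
Sellers receive Ps = 1064/17 + 22 = 1438/17; Q' = 442 − 5.5·(1064/17) = 1662/17.
Buyers' price falls by P* − Pb = 1196/17 − 1064/17 = 132/17; sellers' price rises by Ps − P* = 1438/17 − 1196/17 = 242/17.

Buyers gain 132/17 per unit; sellers gain 242/17 per unit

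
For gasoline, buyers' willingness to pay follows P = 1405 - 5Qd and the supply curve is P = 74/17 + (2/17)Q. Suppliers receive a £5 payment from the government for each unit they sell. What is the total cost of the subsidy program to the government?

Pre-subsidy: 1405 - 5Q = 74/17 + (2/17)Q gives Q* = 7937/29 and P* = 1060/29.
With the subsidy, sellers receive Ps = Pb + 5 for each unit, where Pb is the price buyers pay.
On the curves, Pb = 1405 - 5Q and Ps = 74/17 + (2/17)Q; the wedge Ps − Pb = 5 gives 74/17 + (2/17)Q − (1405 - 5Q) = 5, so Q' = 824/3.
Then Pb = 1405 − 5·(824/3) = 95/3 and Ps = 74/17 + (2/17)·(824/3) = 110/3.
Government outlay = subsidy × quantity = 5 × 824/3 = 4120/3.

Government cost = 4120/3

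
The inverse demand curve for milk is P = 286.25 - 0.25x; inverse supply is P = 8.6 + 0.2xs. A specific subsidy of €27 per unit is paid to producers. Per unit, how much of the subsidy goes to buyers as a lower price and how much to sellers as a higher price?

Buyers gain €15 per unit; sellers gain €12 per unit

Pre-subsidy: 286.25 - 0.25x = 8.6 + 0.2x gives x* = 617 and P* = 132.
With the subsidy, sellers receive Ps = Pb + 27 for each unit, where Pb is the price buyers pay.
On the curves, Pb = 286.25 - 0.25x and Ps = 8.6 + 0.2x; the wedge Ps − Pb = 27 gives 8.6 + 0.2x − (286.25 - 0.25x) = 27, so x' = 677.
Then Pb = 286.25 − 0.25·677 = 117 and Ps = 8.6 + 0.2·677 = 144.
Buyers' price falls by P* − Pb = 132 − 117 = 15; sellers' price rises by Ps − P* = 144 − 132 = 12.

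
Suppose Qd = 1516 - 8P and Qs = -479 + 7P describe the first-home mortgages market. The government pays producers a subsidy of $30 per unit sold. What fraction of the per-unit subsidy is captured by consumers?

Pre-subsidy: 1516 - 8P = -479 + 7P gives P* = 133, Q* = 452.
With the subsidy, sellers receive Ps = Pb + 30 for each unit, where Pb is the price buyers pay.
Supply in terms of Pb becomes Qs = -479 + 7(Pb + 30) = -269 + 7Pb. Setting this equal to demand: 1516 - 8Pb = -269 + 7Pb, so Pb = 119.
Sellers receive Ps = 119 + 30 = 149; Q' = 1516 − 8·119 = 564.
Buyers' price falls by P* − Pb = 133 − 119 = 14; sellers' price rises by Ps − P* = 149 − 133 = 16.
So consumers capture 14/30 = 7/15 of each unit of subsidy.

Consumer share = 7/15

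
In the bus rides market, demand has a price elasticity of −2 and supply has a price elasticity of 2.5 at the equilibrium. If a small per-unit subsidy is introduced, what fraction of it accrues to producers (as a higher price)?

For a small subsidy around the equilibrium, the benefit split depends on the relative slopes, which at a point are proportional to the elasticities.
Buyer share = εs/(εs + |εd|) = 2.5/(2.5 + 2) = 5/9; seller share = |εd|/(εs + |εd|) = 4/9.
So producers capture 4/9 of the subsidy.

Producer share = 4/9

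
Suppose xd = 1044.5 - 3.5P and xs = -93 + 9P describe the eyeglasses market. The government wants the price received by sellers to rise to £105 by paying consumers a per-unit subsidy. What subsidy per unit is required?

Required subsidy s = £50 per unit

At a seller price of 105, quantity supplied is -93 + 9·105 = 852.
Buyers absorb 852 only when they pay Pb with 1044.5 − 3.5·Pb = 852, i.e. Pb = 55.
s = Ps − Pb = 105 − 55 = 50.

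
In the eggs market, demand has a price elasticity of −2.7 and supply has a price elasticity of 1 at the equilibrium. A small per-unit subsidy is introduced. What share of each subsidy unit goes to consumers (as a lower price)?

For a small subsidy around the equilibrium, the benefit split depends on the relative slopes, which at a point are proportional to the elasticities.
Buyer share = εs/(εs + |εd|) = 1/(1 + 2.7) = 10/37; seller share = |εd|/(εs + |εd|) = 27/37.

Consumer share = 10/37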